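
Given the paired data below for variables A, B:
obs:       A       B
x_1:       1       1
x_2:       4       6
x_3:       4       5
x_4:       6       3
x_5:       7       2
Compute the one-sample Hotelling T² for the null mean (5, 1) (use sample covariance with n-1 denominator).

Step 1 — sample mean vector:
  mean(A) = (1 + 4 + 4 + 6 + 7) / 5 = 22/5 = 4.4
  mean(B) = (1 + 6 + 5 + 3 + 2) / 5 = 17/5 = 3.4
  x̄ = (4.4, 3.4),  deviation x̄ - mu_0 = (4.4, 3.4) - (5, 1) = (-0.6, 2.4).

Step 2 — sample covariance matrix, S[i,j] = (1/(n-1)) · Σ_k (x_{k,i} - mean_i) · (x_{k,j} - mean_j), divisor n-1 = 4:
  S[A,A] = ((-3.4)·(-3.4) + (-0.4)·(-0.4) + (-0.4)·(-0.4) + (1.6)·(1.6) + (2.6)·(2.6)) / 4 = 21.2/4 = 5.3
  S[A,B] = ((-3.4)·(-2.4) + (-0.4)·(2.6) + (-0.4)·(1.6) + (1.6)·(-0.4) + (2.6)·(-1.4)) / 4 = 2.2/4 = 0.55
  S[B,B] = ((-2.4)·(-2.4) + (2.6)·(2.6) + (1.6)·(1.6) + (-0.4)·(-0.4) + (-1.4)·(-1.4)) / 4 = 17.2/4 = 4.3
  S = [[5.3, 0.55],
 [0.55, 4.3]].

Step 3 — invert S. det(S) = 5.3·4.3 - (0.55)² = 22.4875.
  S^{-1} = (1/det) · [[d, -b], [-b, a]] = [[0.1912, -0.0245],
 [-0.0245, 0.2357]].

Step 4 — quadratic form (x̄ - mu_0)^T · S^{-1} · (x̄ - mu_0):
  S^{-1} · (x̄ - mu_0) = (-0.1734, 0.5803),
  (x̄ - mu_0)^T · [...] = (-0.6)·(-0.1734) + (2.4)·(0.5803) = 1.4968.

Step 5 — scale by n: T² = 5 · 1.4968 = 7.4842.

T² ≈ 7.4842


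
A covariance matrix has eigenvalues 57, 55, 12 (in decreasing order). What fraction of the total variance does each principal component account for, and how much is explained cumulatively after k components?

Step 1 — total variance = trace(Sigma) = Σ λ_i = 57 + 55 + 12 = 124.

Step 2 — fraction explained by component i = λ_i / Σ λ:
  PC1: 57/124 = 0.4597
  PC2: 55/124 = 0.4435
  PC3: 12/124 = 0.0968

Step 3 — cumulative fraction after k components = (λ_1 + ... + λ_k) / Σ λ:
  k = 1: 57/124 = 0.4597
  k = 2: (57 + 55)/124 = 112/124 = 0.9032
  k = 3: (57 + 55 + 12)/124 = 124/124 = 1

Summary (fraction, with percent):

explained: PC1 0.4597 (45.97%), PC2 0.4435 (44.35%), PC3 0.0968 (9.68%);  cumulative: 0.4597, 0.9032, 1


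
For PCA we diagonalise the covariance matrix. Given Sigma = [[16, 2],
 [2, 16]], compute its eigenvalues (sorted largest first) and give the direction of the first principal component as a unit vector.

Step 1 — characteristic polynomial of 2×2 Sigma:
  det(Sigma - λI) = λ² - trace · λ + det = 0.
  trace = 16 + 16 = 32, det = 16·16 - (2)² = 252.
Step 2 — discriminant:
  Δ = trace² - 4·det = 1024 - 1008 = 16.
Step 3 — eigenvalues:
  λ = (trace ± √Δ)/2 = (32 ± 4)/2,
  λ_1 = 18,  λ_2 = 14.

Step 4 — unit eigenvector for λ_1: solve (Sigma - λ_1 I)v = 0. First row:
  (16 - 18)·v_x + (2)·v_y = 0, i.e. (-2)·v_x + (2)·v_y = 0,
  so v ∝ (b, λ_1 - a) = (2, 2) = u.
  ||u|| = √((2)² + (2)²) = √(8) ≈ 2.8284,
  v_1 = u/||u|| ≈ (0.7071, 0.7071) (||v_1|| = 1).

λ_1 = 18,  λ_2 = 14;  v_1 ≈ (0.7071, 0.7071)


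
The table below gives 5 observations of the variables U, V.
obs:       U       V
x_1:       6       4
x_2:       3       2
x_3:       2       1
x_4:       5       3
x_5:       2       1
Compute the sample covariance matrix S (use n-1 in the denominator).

Step 1 — column means:
  mean(U) = (6 + 3 + 2 + 5 + 2) / 5 = 18/5 = 3.6
  mean(V) = (4 + 2 + 1 + 3 + 1) / 5 = 11/5 = 2.2

Step 2 — sample covariance S[i,j] = (1/(n-1)) · Σ_k (x_{k,i} - mean_i) · (x_{k,j} - mean_j), with n-1 = 4.
  S[U,U] = ((2.4)·(2.4) + (-0.6)·(-0.6) + (-1.6)·(-1.6) + (1.4)·(1.4) + (-1.6)·(-1.6)) / 4 = 13.2/4 = 3.3
  S[U,V] = ((2.4)·(1.8) + (-0.6)·(-0.2) + (-1.6)·(-1.2) + (1.4)·(0.8) + (-1.6)·(-1.2)) / 4 = 9.4/4 = 2.35
  S[V,V] = ((1.8)·(1.8) + (-0.2)·(-0.2) + (-1.2)·(-1.2) + (0.8)·(0.8) + (-1.2)·(-1.2)) / 4 = 6.8/4 = 1.7

S is symmetric (S[j,i] = S[i,j]). Assembling:

S = [[3.3, 2.35],
 [2.35, 1.7]]


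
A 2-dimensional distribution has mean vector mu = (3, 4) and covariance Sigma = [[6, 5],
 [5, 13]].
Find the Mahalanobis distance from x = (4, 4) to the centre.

Step 1 — centre the observation: (x - mu) = (1, 0).

Step 2 — invert Sigma. det(Sigma) = 6·13 - (5)² = 53.
  Sigma^{-1} = (1/det) · [[d, -b], [-b, a]] = [[0.2453, -0.0943],
 [-0.0943, 0.1132]].

Step 3 — form the quadratic (x - mu)^T · Sigma^{-1} · (x - mu):
  Sigma^{-1} · (x - mu) = (0.2453, -0.0943).
  (x - mu)^T · [Sigma^{-1} · (x - mu)] = (1)·(0.2453) + (0)·(-0.0943) = 0.2453.

Step 4 — take square root: d = √(0.2453) ≈ 0.4953.

d(x, mu) = √(0.2453) ≈ 0.4953


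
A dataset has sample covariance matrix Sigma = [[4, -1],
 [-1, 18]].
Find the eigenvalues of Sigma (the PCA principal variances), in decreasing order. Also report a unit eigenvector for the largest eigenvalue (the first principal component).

Step 1 — characteristic polynomial of 2×2 Sigma:
  det(Sigma - λI) = λ² - trace · λ + det = 0.
  trace = 4 + 18 = 22, det = 4·18 - (-1)² = 71.
Step 2 — discriminant:
  Δ = trace² - 4·det = 484 - 284 = 200.
Step 3 — eigenvalues:
  λ = (trace ± √Δ)/2 = (22 ± 14.1421)/2,
  λ_1 = 18.0711,  λ_2 = 3.9289.

Step 4 — unit eigenvector for λ_1: solve (Sigma - λ_1 I)v = 0. First row:
  (4 - 18.0711)·v_x + (-1)·v_y = 0, i.e. (-14.0711)·v_x + (-1)·v_y = 0,
  so v ∝ (b, λ_1 - a) = (-1, 14.0711); multiply by -1 so the first entry is positive: u = (1, -14.0711).
  ||u|| = √((1)² + (-14.0711)²) = √(198.9949) ≈ 14.1066,
  v_1 = u/||u|| ≈ (0.0709, -0.9975) (||v_1|| = 1).

λ_1 = 18.0711,  λ_2 = 3.9289;  v_1 ≈ (0.0709, -0.9975)


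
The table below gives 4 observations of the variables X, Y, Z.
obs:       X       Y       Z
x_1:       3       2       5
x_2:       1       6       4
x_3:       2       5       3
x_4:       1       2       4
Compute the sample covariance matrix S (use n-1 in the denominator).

Step 1 — column means:
  mean(X) = (3 + 1 + 2 + 1) / 4 = 7/4 = 1.75
  mean(Y) = (2 + 6 + 5 + 2) / 4 = 15/4 = 3.75
  mean(Z) = (5 + 4 + 3 + 4) / 4 = 16/4 = 4

Step 2 — sample covariance S[i,j] = (1/(n-1)) · Σ_k (x_{k,i} - mean_i) · (x_{k,j} - mean_j), with n-1 = 3.
  S[X,X] = ((1.25)·(1.25) + (-0.75)·(-0.75) + (0.25)·(0.25) + (-0.75)·(-0.75)) / 3 = 2.75/3 = 0.9167
  S[X,Y] = ((1.25)·(-1.75) + (-0.75)·(2.25) + (0.25)·(1.25) + (-0.75)·(-1.75)) / 3 = -2.25/3 = -0.75
  S[X,Z] = ((1.25)·(1) + (-0.75)·(0) + (0.25)·(-1) + (-0.75)·(0)) / 3 = 1/3 = 0.3333
  S[Y,Y] = ((-1.75)·(-1.75) + (2.25)·(2.25) + (1.25)·(1.25) + (-1.75)·(-1.75)) / 3 = 12.75/3 = 4.25
  S[Y,Z] = ((-1.75)·(1) + (2.25)·(0) + (1.25)·(-1) + (-1.75)·(0)) / 3 = -3/3 = -1
  S[Z,Z] = ((1)·(1) + (0)·(0) + (-1)·(-1) + (0)·(0)) / 3 = 2/3 = 0.6667

S is symmetric (S[j,i] = S[i,j]). Assembling:

S = [[0.9167, -0.75, 0.3333],
 [-0.75, 4.25, -1],
 [0.3333, -1, 0.6667]]


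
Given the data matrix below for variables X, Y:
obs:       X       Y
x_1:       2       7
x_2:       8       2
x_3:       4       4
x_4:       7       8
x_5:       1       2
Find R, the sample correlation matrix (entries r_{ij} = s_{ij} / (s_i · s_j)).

Step 1 — column means:
  mean(X) = (2 + 8 + 4 + 7 + 1) / 5 = 22/5 = 4.4
  mean(Y) = (7 + 2 + 4 + 8 + 2) / 5 = 23/5 = 4.6

Step 2 — sample variances and covariances s[i,j] = (1/(n-1)) · Σ_k (x_{k,i} - mean_i) · (x_{k,j} - mean_j), with n-1 = 4:
  s[X,X] = ((-2.4)·(-2.4) + (3.6)·(3.6) + (-0.4)·(-0.4) + (2.6)·(2.6) + (-3.4)·(-3.4)) / 4 = 37.2/4 = 9.3
  s[X,Y] = ((-2.4)·(2.4) + (3.6)·(-2.6) + (-0.4)·(-0.6) + (2.6)·(3.4) + (-3.4)·(-2.6)) / 4 = 2.8/4 = 0.7
  s[Y,Y] = ((2.4)·(2.4) + (-2.6)·(-2.6) + (-0.6)·(-0.6) + (3.4)·(3.4) + (-2.6)·(-2.6)) / 4 = 31.2/4 = 7.8
  Sample standard deviations s_i = √(s[i,i]):
  s(X) = √(9.3) = 3.0496
  s(Y) = √(7.8) = 2.7928

Step 3 — r_{ij} = s_{ij} / (s_i · s_j):
  r[X,X] = 1 (diagonal).
  r[X,Y] = 0.7 / (3.0496 · 2.7928) = 0.7 / 8.517 = 0.0822
  r[Y,Y] = 1 (diagonal).

R is symmetric with unit diagonal. Assembling:

R = [[1, 0.0822],
 [0.0822, 1]]


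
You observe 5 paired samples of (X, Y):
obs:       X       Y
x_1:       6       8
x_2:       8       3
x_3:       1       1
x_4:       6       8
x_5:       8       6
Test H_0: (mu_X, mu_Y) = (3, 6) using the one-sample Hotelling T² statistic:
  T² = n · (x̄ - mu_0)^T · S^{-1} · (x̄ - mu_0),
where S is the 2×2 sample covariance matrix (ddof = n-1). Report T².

Step 1 — sample mean vector:
  mean(X) = (6 + 8 + 1 + 6 + 8) / 5 = 29/5 = 5.8
  mean(Y) = (8 + 3 + 1 + 8 + 6) / 5 = 26/5 = 5.2
  x̄ = (5.8, 5.2),  deviation x̄ - mu_0 = (5.8, 5.2) - (3, 6) = (2.8, -0.8).

Step 2 — sample covariance matrix, S[i,j] = (1/(n-1)) · Σ_k (x_{k,i} - mean_i) · (x_{k,j} - mean_j), divisor n-1 = 4:
  S[X,X] = ((0.2)·(0.2) + (2.2)·(2.2) + (-4.8)·(-4.8) + (0.2)·(0.2) + (2.2)·(2.2)) / 4 = 32.8/4 = 8.2
  S[X,Y] = ((0.2)·(2.8) + (2.2)·(-2.2) + (-4.8)·(-4.2) + (0.2)·(2.8) + (2.2)·(0.8)) / 4 = 18.2/4 = 4.55
  S[Y,Y] = ((2.8)·(2.8) + (-2.2)·(-2.2) + (-4.2)·(-4.2) + (2.8)·(2.8) + (0.8)·(0.8)) / 4 = 38.8/4 = 9.7
  S = [[8.2, 4.55],
 [4.55, 9.7]].

Step 3 — invert S. det(S) = 8.2·9.7 - (4.55)² = 58.8375.
  S^{-1} = (1/det) · [[d, -b], [-b, a]] = [[0.1649, -0.0773],
 [-0.0773, 0.1394]].

Step 4 — quadratic form (x̄ - mu_0)^T · S^{-1} · (x̄ - mu_0):
  S^{-1} · (x̄ - mu_0) = (0.5235, -0.328),
  (x̄ - mu_0)^T · [...] = (2.8)·(0.5235) + (-0.8)·(-0.328) = 1.7281.

Step 5 — scale by n: T² = 5 · 1.7281 = 8.6407.

T² ≈ 8.6407


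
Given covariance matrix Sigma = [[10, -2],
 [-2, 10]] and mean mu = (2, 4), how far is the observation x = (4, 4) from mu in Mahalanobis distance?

Step 1 — centre the observation: (x - mu) = (2, 0).

Step 2 — invert Sigma. det(Sigma) = 10·10 - (-2)² = 96.
  Sigma^{-1} = (1/det) · [[d, -b], [-b, a]] = [[0.1042, 0.0208],
 [0.0208, 0.1042]].

Step 3 — form the quadratic (x - mu)^T · Sigma^{-1} · (x - mu):
  Sigma^{-1} · (x - mu) = (0.2083, 0.0417).
  (x - mu)^T · [Sigma^{-1} · (x - mu)] = (2)·(0.2083) + (0)·(0.0417) = 0.4167.

Step 4 — take square root: d = √(0.4167) ≈ 0.6455.

d(x, mu) = √(0.4167) ≈ 0.6455


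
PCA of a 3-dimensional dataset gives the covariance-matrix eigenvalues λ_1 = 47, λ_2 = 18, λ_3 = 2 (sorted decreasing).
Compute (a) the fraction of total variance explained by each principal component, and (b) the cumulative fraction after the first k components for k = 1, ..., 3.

Step 1 — total variance = trace(Sigma) = Σ λ_i = 47 + 18 + 2 = 67.

Step 2 — fraction explained by component i = λ_i / Σ λ:
  PC1: 47/67 = 0.7015
  PC2: 18/67 = 0.2687
  PC3: 2/67 = 0.0299

Step 3 — cumulative fraction after k components = (λ_1 + ... + λ_k) / Σ λ:
  k = 1: 47/67 = 0.7015
  k = 2: (47 + 18)/67 = 65/67 = 0.9701
  k = 3: (47 + 18 + 2)/67 = 67/67 = 1

Summary (fraction, with percent):

explained: PC1 0.7015 (70.15%), PC2 0.2687 (26.87%), PC3 0.0299 (2.99%);  cumulative: 0.7015, 0.9701, 1


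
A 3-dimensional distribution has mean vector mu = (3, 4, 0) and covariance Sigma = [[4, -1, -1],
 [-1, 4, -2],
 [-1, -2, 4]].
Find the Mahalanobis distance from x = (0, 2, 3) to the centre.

Step 1 — centre the observation: (x - mu) = (-3, -2, 3).

Step 2 — invert Sigma (cofactor / det for 3×3, or solve directly):
  Sigma^{-1} = [[0.3333, 0.1667, 0.1667],
 [0.1667, 0.4167, 0.25],
 [0.1667, 0.25, 0.4167]].

Step 3 — form the quadratic (x - mu)^T · Sigma^{-1} · (x - mu):
  Sigma^{-1} · (x - mu) = (-0.8333, -0.5833, 0.25).
  (x - mu)^T · [Sigma^{-1} · (x - mu)] = (-3)·(-0.8333) + (-2)·(-0.5833) + (3)·(0.25) = 4.4167.

Step 4 — take square root: d = √(4.4167) ≈ 2.1016.

d(x, mu) = √(4.4167) ≈ 2.1016


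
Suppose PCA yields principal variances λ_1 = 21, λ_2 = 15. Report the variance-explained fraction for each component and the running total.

Step 1 — total variance = trace(Sigma) = Σ λ_i = 21 + 15 = 36.

Step 2 — fraction explained by component i = λ_i / Σ λ:
  PC1: 21/36 = 0.5833
  PC2: 15/36 = 0.4167

Step 3 — cumulative fraction after k components = (λ_1 + ... + λ_k) / Σ λ:
  k = 1: 21/36 = 0.5833
  k = 2: (21 + 15)/36 = 36/36 = 1

Summary (fraction, with percent):

explained: PC1 0.5833 (58.33%), PC2 0.4167 (41.67%);  cumulative: 0.5833, 1


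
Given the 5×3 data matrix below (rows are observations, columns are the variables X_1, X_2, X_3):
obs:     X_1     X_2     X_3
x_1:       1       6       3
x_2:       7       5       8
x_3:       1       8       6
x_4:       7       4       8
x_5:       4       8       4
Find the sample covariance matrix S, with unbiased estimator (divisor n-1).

Step 1 — column means:
  mean(X_1) = (1 + 7 + 1 + 7 + 4) / 5 = 20/5 = 4
  mean(X_2) = (6 + 5 + 8 + 4 + 8) / 5 = 31/5 = 6.2
  mean(X_3) = (3 + 8 + 6 + 8 + 4) / 5 = 29/5 = 5.8

Step 2 — sample covariance S[i,j] = (1/(n-1)) · Σ_k (x_{k,i} - mean_i) · (x_{k,j} - mean_j), with n-1 = 4.
  S[X_1,X_1] = ((-3)·(-3) + (3)·(3) + (-3)·(-3) + (3)·(3) + (0)·(0)) / 4 = 36/4 = 9
  S[X_1,X_2] = ((-3)·(-0.2) + (3)·(-1.2) + (-3)·(1.8) + (3)·(-2.2) + (0)·(1.8)) / 4 = -15/4 = -3.75
  S[X_1,X_3] = ((-3)·(-2.8) + (3)·(2.2) + (-3)·(0.2) + (3)·(2.2) + (0)·(-1.8)) / 4 = 21/4 = 5.25
  S[X_2,X_2] = ((-0.2)·(-0.2) + (-1.2)·(-1.2) + (1.8)·(1.8) + (-2.2)·(-2.2) + (1.8)·(1.8)) / 4 = 12.8/4 = 3.2
  S[X_2,X_3] = ((-0.2)·(-2.8) + (-1.2)·(2.2) + (1.8)·(0.2) + (-2.2)·(2.2) + (1.8)·(-1.8)) / 4 = -9.8/4 = -2.45
  S[X_3,X_3] = ((-2.8)·(-2.8) + (2.2)·(2.2) + (0.2)·(0.2) + (2.2)·(2.2) + (-1.8)·(-1.8)) / 4 = 20.8/4 = 5.2

S is symmetric (S[j,i] = S[i,j]). Assembling:

S = [[9, -3.75, 5.25],
 [-3.75, 3.2, -2.45],
 [5.25, -2.45, 5.2]]


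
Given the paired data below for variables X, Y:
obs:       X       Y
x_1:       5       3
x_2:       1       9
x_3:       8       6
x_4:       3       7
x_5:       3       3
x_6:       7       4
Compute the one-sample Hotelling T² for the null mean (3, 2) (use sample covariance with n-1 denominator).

Step 1 — sample mean vector:
  mean(X) = (5 + 1 + 8 + 3 + 3 + 7) / 6 = 27/6 = 4.5
  mean(Y) = (3 + 9 + 6 + 7 + 3 + 4) / 6 = 32/6 = 5.3333
  x̄ = (4.5, 5.3333),  deviation x̄ - mu_0 = (4.5, 5.3333) - (3, 2) = (1.5, 3.3333).

Step 2 — sample covariance matrix, S[i,j] = (1/(n-1)) · Σ_k (x_{k,i} - mean_i) · (x_{k,j} - mean_j), divisor n-1 = 5:
  S[X,X] = ((0.5)·(0.5) + (-3.5)·(-3.5) + (3.5)·(3.5) + (-1.5)·(-1.5) + (-1.5)·(-1.5) + (2.5)·(2.5)) / 5 = 35.5/5 = 7.1
  S[X,Y] = ((0.5)·(-2.3333) + (-3.5)·(3.6667) + (3.5)·(0.6667) + (-1.5)·(1.6667) + (-1.5)·(-2.3333) + (2.5)·(-1.3333)) / 5 = -14/5 = -2.8
  S[Y,Y] = ((-2.3333)·(-2.3333) + (3.6667)·(3.6667) + (0.6667)·(0.6667) + (1.6667)·(1.6667) + (-2.3333)·(-2.3333) + (-1.3333)·(-1.3333)) / 5 = 29.3333/5 = 5.8667
  S = [[7.1, -2.8],
 [-2.8, 5.8667]].

Step 3 — invert S. det(S) = 7.1·5.8667 - (-2.8)² = 33.8133.
  S^{-1} = (1/det) · [[d, -b], [-b, a]] = [[0.1735, 0.0828],
 [0.0828, 0.21]].

Step 4 — quadratic form (x̄ - mu_0)^T · S^{-1} · (x̄ - mu_0):
  S^{-1} · (x̄ - mu_0) = (0.5363, 0.8241),
  (x̄ - mu_0)^T · [...] = (1.5)·(0.5363) + (3.3333)·(0.8241) = 3.5515.

Step 5 — scale by n: T² = 6 · 3.5515 = 21.3091.

T² ≈ 21.3091


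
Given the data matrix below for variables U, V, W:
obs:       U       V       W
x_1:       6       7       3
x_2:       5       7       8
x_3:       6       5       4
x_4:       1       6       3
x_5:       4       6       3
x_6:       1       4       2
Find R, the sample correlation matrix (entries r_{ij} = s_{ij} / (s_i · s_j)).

Step 1 — column means:
  mean(U) = (6 + 5 + 6 + 1 + 4 + 1) / 6 = 23/6 = 3.8333
  mean(V) = (7 + 7 + 5 + 6 + 6 + 4) / 6 = 35/6 = 5.8333
  mean(W) = (3 + 8 + 4 + 3 + 3 + 2) / 6 = 23/6 = 3.8333

Step 2 — sample variances and covariances s[i,j] = (1/(n-1)) · Σ_k (x_{k,i} - mean_i) · (x_{k,j} - mean_j), with n-1 = 5:
  s[U,U] = ((2.1667)·(2.1667) + (1.1667)·(1.1667) + (2.1667)·(2.1667) + (-2.8333)·(-2.8333) + (0.1667)·(0.1667) + (-2.8333)·(-2.8333)) / 5 = 26.8333/5 = 5.3667
  s[U,V] = ((2.1667)·(1.1667) + (1.1667)·(1.1667) + (2.1667)·(-0.8333) + (-2.8333)·(0.1667) + (0.1667)·(0.1667) + (-2.8333)·(-1.8333)) / 5 = 6.8333/5 = 1.3667
  s[U,W] = ((2.1667)·(-0.8333) + (1.1667)·(4.1667) + (2.1667)·(0.1667) + (-2.8333)·(-0.8333) + (0.1667)·(-0.8333) + (-2.8333)·(-1.8333)) / 5 = 10.8333/5 = 2.1667
  s[V,V] = ((1.1667)·(1.1667) + (1.1667)·(1.1667) + (-0.8333)·(-0.8333) + (0.1667)·(0.1667) + (0.1667)·(0.1667) + (-1.8333)·(-1.8333)) / 5 = 6.8333/5 = 1.3667
  s[V,W] = ((1.1667)·(-0.8333) + (1.1667)·(4.1667) + (-0.8333)·(0.1667) + (0.1667)·(-0.8333) + (0.1667)·(-0.8333) + (-1.8333)·(-1.8333)) / 5 = 6.8333/5 = 1.3667
  s[W,W] = ((-0.8333)·(-0.8333) + (4.1667)·(4.1667) + (0.1667)·(0.1667) + (-0.8333)·(-0.8333) + (-0.8333)·(-0.8333) + (-1.8333)·(-1.8333)) / 5 = 22.8333/5 = 4.5667
  Sample standard deviations s_i = √(s[i,i]):
  s(U) = √(5.3667) = 2.3166
  s(V) = √(1.3667) = 1.169
  s(W) = √(4.5667) = 2.137

Step 3 — r_{ij} = s_{ij} / (s_i · s_j):
  r[U,U] = 1 (diagonal).
  r[U,V] = 1.3667 / (2.3166 · 1.169) = 1.3667 / 2.7082 = 0.5046
  r[U,W] = 2.1667 / (2.3166 · 2.137) = 2.1667 / 4.9505 = 0.4377
  r[V,V] = 1 (diagonal).
  r[V,W] = 1.3667 / (1.169 · 2.137) = 1.3667 / 2.4982 = 0.5471
  r[W,W] = 1 (diagonal).

R is symmetric with unit diagonal. Assembling:

R = [[1, 0.5046, 0.4377],
 [0.5046, 1, 0.5471],
 [0.4377, 0.5471, 1]]


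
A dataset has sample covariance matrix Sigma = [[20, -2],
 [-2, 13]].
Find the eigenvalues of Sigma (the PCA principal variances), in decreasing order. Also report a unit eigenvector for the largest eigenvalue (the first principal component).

Step 1 — characteristic polynomial of 2×2 Sigma:
  det(Sigma - λI) = λ² - trace · λ + det = 0.
  trace = 20 + 13 = 33, det = 20·13 - (-2)² = 256.
Step 2 — discriminant:
  Δ = trace² - 4·det = 1089 - 1024 = 65.
Step 3 — eigenvalues:
  λ = (trace ± √Δ)/2 = (33 ± 8.0623)/2,
  λ_1 = 20.5311,  λ_2 = 12.4689.

Step 4 — unit eigenvector for λ_1: solve (Sigma - λ_1 I)v = 0. First row:
  (20 - 20.5311)·v_x + (-2)·v_y = 0, i.e. (-0.5311)·v_x + (-2)·v_y = 0,
  so v ∝ (b, λ_1 - a) = (-2, 0.5311); multiply by -1 so the first entry is positive: u = (2, -0.5311).
  ||u|| = √((2)² + (-0.5311)²) = √(4.2821) ≈ 2.0693,
  v_1 = u/||u|| ≈ (0.9665, -0.2567) (||v_1|| = 1).

λ_1 = 20.5311,  λ_2 = 12.4689;  v_1 ≈ (0.9665, -0.2567)


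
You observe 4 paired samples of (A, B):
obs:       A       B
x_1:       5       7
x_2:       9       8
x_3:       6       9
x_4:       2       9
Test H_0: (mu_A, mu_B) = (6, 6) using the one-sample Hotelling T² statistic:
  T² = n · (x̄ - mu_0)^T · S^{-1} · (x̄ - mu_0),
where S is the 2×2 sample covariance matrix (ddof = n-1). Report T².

Step 1 — sample mean vector:
  mean(A) = (5 + 9 + 6 + 2) / 4 = 22/4 = 5.5
  mean(B) = (7 + 8 + 9 + 9) / 4 = 33/4 = 8.25
  x̄ = (5.5, 8.25),  deviation x̄ - mu_0 = (5.5, 8.25) - (6, 6) = (-0.5, 2.25).

Step 2 — sample covariance matrix, S[i,j] = (1/(n-1)) · Σ_k (x_{k,i} - mean_i) · (x_{k,j} - mean_j), divisor n-1 = 3:
  S[A,A] = ((-0.5)·(-0.5) + (3.5)·(3.5) + (0.5)·(0.5) + (-3.5)·(-3.5)) / 3 = 25/3 = 8.3333
  S[A,B] = ((-0.5)·(-1.25) + (3.5)·(-0.25) + (0.5)·(0.75) + (-3.5)·(0.75)) / 3 = -2.5/3 = -0.8333
  S[B,B] = ((-1.25)·(-1.25) + (-0.25)·(-0.25) + (0.75)·(0.75) + (0.75)·(0.75)) / 3 = 2.75/3 = 0.9167
  S = [[8.3333, -0.8333],
 [-0.8333, 0.9167]].

Step 3 — invert S. det(S) = 8.3333·0.9167 - (-0.8333)² = 6.9444.
  S^{-1} = (1/det) · [[d, -b], [-b, a]] = [[0.132, 0.12],
 [0.12, 1.2]].

Step 4 — quadratic form (x̄ - mu_0)^T · S^{-1} · (x̄ - mu_0):
  S^{-1} · (x̄ - mu_0) = (0.204, 2.64),
  (x̄ - mu_0)^T · [...] = (-0.5)·(0.204) + (2.25)·(2.64) = 5.838.

Step 5 — scale by n: T² = 4 · 5.838 = 23.352.

T² ≈ 23.352


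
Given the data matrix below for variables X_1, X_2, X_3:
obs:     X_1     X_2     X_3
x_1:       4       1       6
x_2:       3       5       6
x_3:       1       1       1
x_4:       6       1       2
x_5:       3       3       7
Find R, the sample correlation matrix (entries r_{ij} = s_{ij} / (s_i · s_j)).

Step 1 — column means:
  mean(X_1) = (4 + 3 + 1 + 6 + 3) / 5 = 17/5 = 3.4
  mean(X_2) = (1 + 5 + 1 + 1 + 3) / 5 = 11/5 = 2.2
  mean(X_3) = (6 + 6 + 1 + 2 + 7) / 5 = 22/5 = 4.4

Step 2 — sample variances and covariances s[i,j] = (1/(n-1)) · Σ_k (x_{k,i} - mean_i) · (x_{k,j} - mean_j), with n-1 = 4:
  s[X_1,X_1] = ((0.6)·(0.6) + (-0.4)·(-0.4) + (-2.4)·(-2.4) + (2.6)·(2.6) + (-0.4)·(-0.4)) / 4 = 13.2/4 = 3.3
  s[X_1,X_2] = ((0.6)·(-1.2) + (-0.4)·(2.8) + (-2.4)·(-1.2) + (2.6)·(-1.2) + (-0.4)·(0.8)) / 4 = -2.4/4 = -0.6
  s[X_1,X_3] = ((0.6)·(1.6) + (-0.4)·(1.6) + (-2.4)·(-3.4) + (2.6)·(-2.4) + (-0.4)·(2.6)) / 4 = 1.2/4 = 0.3
  s[X_2,X_2] = ((-1.2)·(-1.2) + (2.8)·(2.8) + (-1.2)·(-1.2) + (-1.2)·(-1.2) + (0.8)·(0.8)) / 4 = 12.8/4 = 3.2
  s[X_2,X_3] = ((-1.2)·(1.6) + (2.8)·(1.6) + (-1.2)·(-3.4) + (-1.2)·(-2.4) + (0.8)·(2.6)) / 4 = 11.6/4 = 2.9
  s[X_3,X_3] = ((1.6)·(1.6) + (1.6)·(1.6) + (-3.4)·(-3.4) + (-2.4)·(-2.4) + (2.6)·(2.6)) / 4 = 29.2/4 = 7.3
  Sample standard deviations s_i = √(s[i,i]):
  s(X_1) = √(3.3) = 1.8166
  s(X_2) = √(3.2) = 1.7889
  s(X_3) = √(7.3) = 2.7019

Step 3 — r_{ij} = s_{ij} / (s_i · s_j):
  r[X_1,X_1] = 1 (diagonal).
  r[X_1,X_2] = -0.6 / (1.8166 · 1.7889) = -0.6 / 3.2496 = -0.1846
  r[X_1,X_3] = 0.3 / (1.8166 · 2.7019) = 0.3 / 4.9082 = 0.0611
  r[X_2,X_2] = 1 (diagonal).
  r[X_2,X_3] = 2.9 / (1.7889 · 2.7019) = 2.9 / 4.8332 = 0.6
  r[X_3,X_3] = 1 (diagonal).

R is symmetric with unit diagonal. Assembling:

R = [[1, -0.1846, 0.0611],
 [-0.1846, 1, 0.6],
 [0.0611, 0.6, 1]]


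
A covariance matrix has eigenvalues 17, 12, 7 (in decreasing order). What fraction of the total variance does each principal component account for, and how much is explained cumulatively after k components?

Step 1 — total variance = trace(Sigma) = Σ λ_i = 17 + 12 + 7 = 36.

Step 2 — fraction explained by component i = λ_i / Σ λ:
  PC1: 17/36 = 0.4722
  PC2: 12/36 = 0.3333
  PC3: 7/36 = 0.1944

Step 3 — cumulative fraction after k components = (λ_1 + ... + λ_k) / Σ λ:
  k = 1: 17/36 = 0.4722
  k = 2: (17 + 12)/36 = 29/36 = 0.8056
  k = 3: (17 + 12 + 7)/36 = 36/36 = 1

Summary (fraction, with percent):

explained: PC1 0.4722 (47.22%), PC2 0.3333 (33.33%), PC3 0.1944 (19.44%);  cumulative: 0.4722, 0.8056, 1


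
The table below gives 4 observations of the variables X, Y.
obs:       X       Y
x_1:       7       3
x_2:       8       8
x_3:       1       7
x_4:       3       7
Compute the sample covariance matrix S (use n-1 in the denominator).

Step 1 — column means:
  mean(X) = (7 + 8 + 1 + 3) / 4 = 19/4 = 4.75
  mean(Y) = (3 + 8 + 7 + 7) / 4 = 25/4 = 6.25

Step 2 — sample covariance S[i,j] = (1/(n-1)) · Σ_k (x_{k,i} - mean_i) · (x_{k,j} - mean_j), with n-1 = 3.
  S[X,X] = ((2.25)·(2.25) + (3.25)·(3.25) + (-3.75)·(-3.75) + (-1.75)·(-1.75)) / 3 = 32.75/3 = 10.9167
  S[X,Y] = ((2.25)·(-3.25) + (3.25)·(1.75) + (-3.75)·(0.75) + (-1.75)·(0.75)) / 3 = -5.75/3 = -1.9167
  S[Y,Y] = ((-3.25)·(-3.25) + (1.75)·(1.75) + (0.75)·(0.75) + (0.75)·(0.75)) / 3 = 14.75/3 = 4.9167

S is symmetric (S[j,i] = S[i,j]). Assembling:

S = [[10.9167, -1.9167],
 [-1.9167, 4.9167]]


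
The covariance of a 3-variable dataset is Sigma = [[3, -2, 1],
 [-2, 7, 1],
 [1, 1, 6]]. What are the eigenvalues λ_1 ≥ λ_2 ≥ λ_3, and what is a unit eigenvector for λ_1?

Step 1 — characteristic polynomial p(λ) = det(λI - Sigma) = λ³ - tr·λ² + c_1·λ - det, where tr = trace, c_1 = sum of the principal 2×2 minors, det = det(Sigma):
  tr = 3 + 7 + 6 = 16,
  c_1 = (3·7 - (-2)²) + (3·6 - (1)²) + (7·6 - (1)²) = 17 + 17 + 41 = 75,
  det = 3·(7·6 - (1)²) - (-2)·((-2)·6 - (1)·(1)) + (1)·((-2)·(1) - 7·(1)) = 3·(41) - (-2)·(-13) + (1)·(-9) = 88.
  So p(λ) = λ³ - 16λ² + 75λ - 88.
Step 2 — look for an integer root (rational root theorem: any rational root is an integer divisor of 88). Testing λ = 8:
  p(8) = 512 - 1024 + 600 - 88 = 0  ✓
  Dividing out (λ - 8): p(λ) = (λ - 8)(λ² - 8λ + 11).
Step 3 — remaining eigenvalues from the quadratic λ² - 8λ + 11 = 0:
  Δ = 8² - 4·11 = 64 - 44 = 20,  λ = (8 ± √20)/2 = (8 ± 4.4721)/2 ≈ 6.2361 or 1.7639.
  Sorted: λ_1 = 8,  λ_2 = 6.2361,  λ_3 = 1.7639  (check: sum = 16 = tr ✓).

Step 4 — unit eigenvector for λ_1 = 8: v spans the null space of (Sigma - λ_1 I), whose rows are
  r_1 = (-5, -2, 1),  r_2 = (-2, -1, 1),  r_3 = (1, 1, -2).
  v is orthogonal to every row, so take v ∝ r_1 × r_2 = ((-2)·(1) - (1)·(-1), (1)·(-2) - (-5)·(1), (-5)·(-1) - (-2)·(-2)) = (-1, 3, 1).
  Rescale (multiply by -1 so the first nonzero entry is positive): u = (1, -3, -1).
  ||u|| = √((1)² + (-3)² + (-1)²) = √(11) ≈ 3.3166,  v_1 = u/||u|| ≈ (0.3015, -0.9045, -0.3015) (||v_1|| = 1).

λ_1 = 8,  λ_2 = 6.2361,  λ_3 = 1.7639;  v_1 ≈ (0.3015, -0.9045, -0.3015)


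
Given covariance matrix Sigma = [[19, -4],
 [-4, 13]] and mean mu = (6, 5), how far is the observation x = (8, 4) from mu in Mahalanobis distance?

Step 1 — centre the observation: (x - mu) = (2, -1).

Step 2 — invert Sigma. det(Sigma) = 19·13 - (-4)² = 231.
  Sigma^{-1} = (1/det) · [[d, -b], [-b, a]] = [[0.0563, 0.0173],
 [0.0173, 0.0823]].

Step 3 — form the quadratic (x - mu)^T · Sigma^{-1} · (x - mu):
  Sigma^{-1} · (x - mu) = (0.0952, -0.0476).
  (x - mu)^T · [Sigma^{-1} · (x - mu)] = (2)·(0.0952) + (-1)·(-0.0476) = 0.2381.

Step 4 — take square root: d = √(0.2381) ≈ 0.488.

d(x, mu) = √(0.2381) ≈ 0.488


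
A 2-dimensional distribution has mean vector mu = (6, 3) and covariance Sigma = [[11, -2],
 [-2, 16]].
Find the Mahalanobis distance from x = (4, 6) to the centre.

Step 1 — centre the observation: (x - mu) = (-2, 3).

Step 2 — invert Sigma. det(Sigma) = 11·16 - (-2)² = 172.
  Sigma^{-1} = (1/det) · [[d, -b], [-b, a]] = [[0.093, 0.0116],
 [0.0116, 0.064]].

Step 3 — form the quadratic (x - mu)^T · Sigma^{-1} · (x - mu):
  Sigma^{-1} · (x - mu) = (-0.1512, 0.1686).
  (x - mu)^T · [Sigma^{-1} · (x - mu)] = (-2)·(-0.1512) + (3)·(0.1686) = 0.8081.

Step 4 — take square root: d = √(0.8081) ≈ 0.899.

d(x, mu) = √(0.8081) ≈ 0.899


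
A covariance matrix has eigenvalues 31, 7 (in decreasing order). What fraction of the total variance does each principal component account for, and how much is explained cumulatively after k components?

Step 1 — total variance = trace(Sigma) = Σ λ_i = 31 + 7 = 38.

Step 2 — fraction explained by component i = λ_i / Σ λ:
  PC1: 31/38 = 0.8158
  PC2: 7/38 = 0.1842

Step 3 — cumulative fraction after k components = (λ_1 + ... + λ_k) / Σ λ:
  k = 1: 31/38 = 0.8158
  k = 2: (31 + 7)/38 = 38/38 = 1

Summary (fraction, with percent):

explained: PC1 0.8158 (81.58%), PC2 0.1842 (18.42%);  cumulative: 0.8158, 1


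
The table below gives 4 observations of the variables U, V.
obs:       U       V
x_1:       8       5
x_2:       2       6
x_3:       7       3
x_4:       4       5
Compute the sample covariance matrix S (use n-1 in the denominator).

Step 1 — column means:
  mean(U) = (8 + 2 + 7 + 4) / 4 = 21/4 = 5.25
  mean(V) = (5 + 6 + 3 + 5) / 4 = 19/4 = 4.75

Step 2 — sample covariance S[i,j] = (1/(n-1)) · Σ_k (x_{k,i} - mean_i) · (x_{k,j} - mean_j), with n-1 = 3.
  S[U,U] = ((2.75)·(2.75) + (-3.25)·(-3.25) + (1.75)·(1.75) + (-1.25)·(-1.25)) / 3 = 22.75/3 = 7.5833
  S[U,V] = ((2.75)·(0.25) + (-3.25)·(1.25) + (1.75)·(-1.75) + (-1.25)·(0.25)) / 3 = -6.75/3 = -2.25
  S[V,V] = ((0.25)·(0.25) + (1.25)·(1.25) + (-1.75)·(-1.75) + (0.25)·(0.25)) / 3 = 4.75/3 = 1.5833

S is symmetric (S[j,i] = S[i,j]). Assembling:

S = [[7.5833, -2.25],
 [-2.25, 1.5833]]


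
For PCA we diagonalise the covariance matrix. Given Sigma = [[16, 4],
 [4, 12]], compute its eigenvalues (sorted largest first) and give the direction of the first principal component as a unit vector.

Step 1 — characteristic polynomial of 2×2 Sigma:
  det(Sigma - λI) = λ² - trace · λ + det = 0.
  trace = 16 + 12 = 28, det = 16·12 - (4)² = 176.
Step 2 — discriminant:
  Δ = trace² - 4·det = 784 - 704 = 80.
Step 3 — eigenvalues:
  λ = (trace ± √Δ)/2 = (28 ± 8.9443)/2,
  λ_1 = 18.4721,  λ_2 = 9.5279.

Step 4 — unit eigenvector for λ_1: solve (Sigma - λ_1 I)v = 0. First row:
  (16 - 18.4721)·v_x + (4)·v_y = 0, i.e. (-2.4721)·v_x + (4)·v_y = 0,
  so v ∝ (b, λ_1 - a) = (4, 2.4721) = u.
  ||u|| = √((4)² + (2.4721)²) = √(22.1115) ≈ 4.7023,
  v_1 = u/||u|| ≈ (0.8507, 0.5257) (||v_1|| = 1).

λ_1 = 18.4721,  λ_2 = 9.5279;  v_1 ≈ (0.8507, 0.5257)


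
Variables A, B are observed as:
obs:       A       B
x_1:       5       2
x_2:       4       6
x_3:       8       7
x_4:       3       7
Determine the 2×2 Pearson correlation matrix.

Step 1 — column means:
  mean(A) = (5 + 4 + 8 + 3) / 4 = 20/4 = 5
  mean(B) = (2 + 6 + 7 + 7) / 4 = 22/4 = 5.5

Step 2 — sample variances and covariances s[i,j] = (1/(n-1)) · Σ_k (x_{k,i} - mean_i) · (x_{k,j} - mean_j), with n-1 = 3:
  s[A,A] = ((0)·(0) + (-1)·(-1) + (3)·(3) + (-2)·(-2)) / 3 = 14/3 = 4.6667
  s[A,B] = ((0)·(-3.5) + (-1)·(0.5) + (3)·(1.5) + (-2)·(1.5)) / 3 = 1/3 = 0.3333
  s[B,B] = ((-3.5)·(-3.5) + (0.5)·(0.5) + (1.5)·(1.5) + (1.5)·(1.5)) / 3 = 17/3 = 5.6667
  Sample standard deviations s_i = √(s[i,i]):
  s(A) = √(4.6667) = 2.1602
  s(B) = √(5.6667) = 2.3805

Step 3 — r_{ij} = s_{ij} / (s_i · s_j):
  r[A,A] = 1 (diagonal).
  r[A,B] = 0.3333 / (2.1602 · 2.3805) = 0.3333 / 5.1424 = 0.0648
  r[B,B] = 1 (diagonal).

R is symmetric with unit diagonal. Assembling:

R = [[1, 0.0648],
 [0.0648, 1]]


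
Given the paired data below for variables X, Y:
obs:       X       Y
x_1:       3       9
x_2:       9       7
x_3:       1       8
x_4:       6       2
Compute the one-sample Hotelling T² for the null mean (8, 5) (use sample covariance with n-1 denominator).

Step 1 — sample mean vector:
  mean(X) = (3 + 9 + 1 + 6) / 4 = 19/4 = 4.75
  mean(Y) = (9 + 7 + 8 + 2) / 4 = 26/4 = 6.5
  x̄ = (4.75, 6.5),  deviation x̄ - mu_0 = (4.75, 6.5) - (8, 5) = (-3.25, 1.5).

Step 2 — sample covariance matrix, S[i,j] = (1/(n-1)) · Σ_k (x_{k,i} - mean_i) · (x_{k,j} - mean_j), divisor n-1 = 3:
  S[X,X] = ((-1.75)·(-1.75) + (4.25)·(4.25) + (-3.75)·(-3.75) + (1.25)·(1.25)) / 3 = 36.75/3 = 12.25
  S[X,Y] = ((-1.75)·(2.5) + (4.25)·(0.5) + (-3.75)·(1.5) + (1.25)·(-4.5)) / 3 = -13.5/3 = -4.5
  S[Y,Y] = ((2.5)·(2.5) + (0.5)·(0.5) + (1.5)·(1.5) + (-4.5)·(-4.5)) / 3 = 29/3 = 9.6667
  S = [[12.25, -4.5],
 [-4.5, 9.6667]].

Step 3 — invert S. det(S) = 12.25·9.6667 - (-4.5)² = 98.1667.
  S^{-1} = (1/det) · [[d, -b], [-b, a]] = [[0.0985, 0.0458],
 [0.0458, 0.1248]].

Step 4 — quadratic form (x̄ - mu_0)^T · S^{-1} · (x̄ - mu_0):
  S^{-1} · (x̄ - mu_0) = (-0.2513, 0.0382),
  (x̄ - mu_0)^T · [...] = (-3.25)·(-0.2513) + (1.5)·(0.0382) = 0.8739.

Step 5 — scale by n: T² = 4 · 0.8739 = 3.4958.

T² ≈ 3.4958


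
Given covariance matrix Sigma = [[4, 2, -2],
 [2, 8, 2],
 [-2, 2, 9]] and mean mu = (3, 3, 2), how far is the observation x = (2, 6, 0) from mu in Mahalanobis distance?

Step 1 — centre the observation: (x - mu) = (-1, 3, -2).

Step 2 — invert Sigma (cofactor / det for 3×3, or solve directly):
  Sigma^{-1} = [[0.3617, -0.117, 0.1064],
 [-0.117, 0.1702, -0.0638],
 [0.1064, -0.0638, 0.1489]].

Step 3 — form the quadratic (x - mu)^T · Sigma^{-1} · (x - mu):
  Sigma^{-1} · (x - mu) = (-0.9255, 0.7553, -0.5957).
  (x - mu)^T · [Sigma^{-1} · (x - mu)] = (-1)·(-0.9255) + (3)·(0.7553) + (-2)·(-0.5957) = 4.383.

Step 4 — take square root: d = √(4.383) ≈ 2.0936.

d(x, mu) = √(4.383) ≈ 2.0936


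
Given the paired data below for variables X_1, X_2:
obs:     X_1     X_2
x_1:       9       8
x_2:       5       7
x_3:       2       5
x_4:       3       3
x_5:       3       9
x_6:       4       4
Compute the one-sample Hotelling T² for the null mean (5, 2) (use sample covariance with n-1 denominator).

Step 1 — sample mean vector:
  mean(X_1) = (9 + 5 + 2 + 3 + 3 + 4) / 6 = 26/6 = 4.3333
  mean(X_2) = (8 + 7 + 5 + 3 + 9 + 4) / 6 = 36/6 = 6
  x̄ = (4.3333, 6),  deviation x̄ - mu_0 = (4.3333, 6) - (5, 2) = (-0.6667, 4).

Step 2 — sample covariance matrix, S[i,j] = (1/(n-1)) · Σ_k (x_{k,i} - mean_i) · (x_{k,j} - mean_j), divisor n-1 = 5:
  S[X_1,X_1] = ((4.6667)·(4.6667) + (0.6667)·(0.6667) + (-2.3333)·(-2.3333) + (-1.3333)·(-1.3333) + (-1.3333)·(-1.3333) + (-0.3333)·(-0.3333)) / 5 = 31.3333/5 = 6.2667
  S[X_1,X_2] = ((4.6667)·(2) + (0.6667)·(1) + (-2.3333)·(-1) + (-1.3333)·(-3) + (-1.3333)·(3) + (-0.3333)·(-2)) / 5 = 13/5 = 2.6
  S[X_2,X_2] = ((2)·(2) + (1)·(1) + (-1)·(-1) + (-3)·(-3) + (3)·(3) + (-2)·(-2)) / 5 = 28/5 = 5.6
  S = [[6.2667, 2.6],
 [2.6, 5.6]].

Step 3 — invert S. det(S) = 6.2667·5.6 - (2.6)² = 28.3333.
  S^{-1} = (1/det) · [[d, -b], [-b, a]] = [[0.1976, -0.0918],
 [-0.0918, 0.2212]].

Step 4 — quadratic form (x̄ - mu_0)^T · S^{-1} · (x̄ - mu_0):
  S^{-1} · (x̄ - mu_0) = (-0.4988, 0.9459),
  (x̄ - mu_0)^T · [...] = (-0.6667)·(-0.4988) + (4)·(0.9459) = 4.1161.

Step 5 — scale by n: T² = 6 · 4.1161 = 24.6965.

T² ≈ 24.6965


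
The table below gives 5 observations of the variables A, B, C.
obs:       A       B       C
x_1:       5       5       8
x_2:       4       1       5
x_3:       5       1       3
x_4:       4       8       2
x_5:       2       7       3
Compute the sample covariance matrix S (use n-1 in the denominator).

Step 1 — column means:
  mean(A) = (5 + 4 + 5 + 4 + 2) / 5 = 20/5 = 4
  mean(B) = (5 + 1 + 1 + 8 + 7) / 5 = 22/5 = 4.4
  mean(C) = (8 + 5 + 3 + 2 + 3) / 5 = 21/5 = 4.2

Step 2 — sample covariance S[i,j] = (1/(n-1)) · Σ_k (x_{k,i} - mean_i) · (x_{k,j} - mean_j), with n-1 = 4.
  S[A,A] = ((1)·(1) + (0)·(0) + (1)·(1) + (0)·(0) + (-2)·(-2)) / 4 = 6/4 = 1.5
  S[A,B] = ((1)·(0.6) + (0)·(-3.4) + (1)·(-3.4) + (0)·(3.6) + (-2)·(2.6)) / 4 = -8/4 = -2
  S[A,C] = ((1)·(3.8) + (0)·(0.8) + (1)·(-1.2) + (0)·(-2.2) + (-2)·(-1.2)) / 4 = 5/4 = 1.25
  S[B,B] = ((0.6)·(0.6) + (-3.4)·(-3.4) + (-3.4)·(-3.4) + (3.6)·(3.6) + (2.6)·(2.6)) / 4 = 43.2/4 = 10.8
  S[B,C] = ((0.6)·(3.8) + (-3.4)·(0.8) + (-3.4)·(-1.2) + (3.6)·(-2.2) + (2.6)·(-1.2)) / 4 = -7.4/4 = -1.85
  S[C,C] = ((3.8)·(3.8) + (0.8)·(0.8) + (-1.2)·(-1.2) + (-2.2)·(-2.2) + (-1.2)·(-1.2)) / 4 = 22.8/4 = 5.7

S is symmetric (S[j,i] = S[i,j]). Assembling:

S = [[1.5, -2, 1.25],
 [-2, 10.8, -1.85],
 [1.25, -1.85, 5.7]]


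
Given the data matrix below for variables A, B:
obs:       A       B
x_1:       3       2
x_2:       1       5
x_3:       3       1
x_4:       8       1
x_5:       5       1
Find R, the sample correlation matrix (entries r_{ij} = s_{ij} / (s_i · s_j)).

Step 1 — column means:
  mean(A) = (3 + 1 + 3 + 8 + 5) / 5 = 20/5 = 4
  mean(B) = (2 + 5 + 1 + 1 + 1) / 5 = 10/5 = 2

Step 2 — sample variances and covariances s[i,j] = (1/(n-1)) · Σ_k (x_{k,i} - mean_i) · (x_{k,j} - mean_j), with n-1 = 4:
  s[A,A] = ((-1)·(-1) + (-3)·(-3) + (-1)·(-1) + (4)·(4) + (1)·(1)) / 4 = 28/4 = 7
  s[A,B] = ((-1)·(0) + (-3)·(3) + (-1)·(-1) + (4)·(-1) + (1)·(-1)) / 4 = -13/4 = -3.25
  s[B,B] = ((0)·(0) + (3)·(3) + (-1)·(-1) + (-1)·(-1) + (-1)·(-1)) / 4 = 12/4 = 3
  Sample standard deviations s_i = √(s[i,i]):
  s(A) = √(7) = 2.6458
  s(B) = √(3) = 1.7321

Step 3 — r_{ij} = s_{ij} / (s_i · s_j):
  r[A,A] = 1 (diagonal).
  r[A,B] = -3.25 / (2.6458 · 1.7321) = -3.25 / 4.5826 = -0.7092
  r[B,B] = 1 (diagonal).

R is symmetric with unit diagonal. Assembling:

R = [[1, -0.7092],
 [-0.7092, 1]]


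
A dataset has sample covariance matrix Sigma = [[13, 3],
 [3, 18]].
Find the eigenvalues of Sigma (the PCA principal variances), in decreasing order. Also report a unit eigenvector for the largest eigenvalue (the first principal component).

Step 1 — characteristic polynomial of 2×2 Sigma:
  det(Sigma - λI) = λ² - trace · λ + det = 0.
  trace = 13 + 18 = 31, det = 13·18 - (3)² = 225.
Step 2 — discriminant:
  Δ = trace² - 4·det = 961 - 900 = 61.
Step 3 — eigenvalues:
  λ = (trace ± √Δ)/2 = (31 ± 7.8102)/2,
  λ_1 = 19.4051,  λ_2 = 11.5949.

Step 4 — unit eigenvector for λ_1: solve (Sigma - λ_1 I)v = 0. First row:
  (13 - 19.4051)·v_x + (3)·v_y = 0, i.e. (-6.4051)·v_x + (3)·v_y = 0,
  so v ∝ (b, λ_1 - a) = (3, 6.4051) = u.
  ||u|| = √((3)² + (6.4051)²) = √(50.0256) ≈ 7.0729,
  v_1 = u/||u|| ≈ (0.4242, 0.9056) (||v_1|| = 1).

λ_1 = 19.4051,  λ_2 = 11.5949;  v_1 ≈ (0.4242, 0.9056)


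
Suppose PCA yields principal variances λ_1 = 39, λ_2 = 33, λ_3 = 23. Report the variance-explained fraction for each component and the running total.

Step 1 — total variance = trace(Sigma) = Σ λ_i = 39 + 33 + 23 = 95.

Step 2 — fraction explained by component i = λ_i / Σ λ:
  PC1: 39/95 = 0.4105
  PC2: 33/95 = 0.3474
  PC3: 23/95 = 0.2421

Step 3 — cumulative fraction after k components = (λ_1 + ... + λ_k) / Σ λ:
  k = 1: 39/95 = 0.4105
  k = 2: (39 + 33)/95 = 72/95 = 0.7579
  k = 3: (39 + 33 + 23)/95 = 95/95 = 1

Summary (fraction, with percent):

explained: PC1 0.4105 (41.05%), PC2 0.3474 (34.74%), PC3 0.2421 (24.21%);  cumulative: 0.4105, 0.7579, 1


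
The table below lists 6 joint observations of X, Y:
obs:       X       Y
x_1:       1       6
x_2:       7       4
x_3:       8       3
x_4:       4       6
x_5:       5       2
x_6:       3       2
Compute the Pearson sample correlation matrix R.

Step 1 — column means:
  mean(X) = (1 + 7 + 8 + 4 + 5 + 3) / 6 = 28/6 = 4.6667
  mean(Y) = (6 + 4 + 3 + 6 + 2 + 2) / 6 = 23/6 = 3.8333

Step 2 — sample variances and covariances s[i,j] = (1/(n-1)) · Σ_k (x_{k,i} - mean_i) · (x_{k,j} - mean_j), with n-1 = 5:
  s[X,X] = ((-3.6667)·(-3.6667) + (2.3333)·(2.3333) + (3.3333)·(3.3333) + (-0.6667)·(-0.6667) + (0.3333)·(0.3333) + (-1.6667)·(-1.6667)) / 5 = 33.3333/5 = 6.6667
  s[X,Y] = ((-3.6667)·(2.1667) + (2.3333)·(0.1667) + (3.3333)·(-0.8333) + (-0.6667)·(2.1667) + (0.3333)·(-1.8333) + (-1.6667)·(-1.8333)) / 5 = -9.3333/5 = -1.8667
  s[Y,Y] = ((2.1667)·(2.1667) + (0.1667)·(0.1667) + (-0.8333)·(-0.8333) + (2.1667)·(2.1667) + (-1.8333)·(-1.8333) + (-1.8333)·(-1.8333)) / 5 = 16.8333/5 = 3.3667
  Sample standard deviations s_i = √(s[i,i]):
  s(X) = √(6.6667) = 2.582
  s(Y) = √(3.3667) = 1.8348

Step 3 — r_{ij} = s_{ij} / (s_i · s_j):
  r[X,X] = 1 (diagonal).
  r[X,Y] = -1.8667 / (2.582 · 1.8348) = -1.8667 / 4.7376 = -0.394
  r[Y,Y] = 1 (diagonal).

R is symmetric with unit diagonal. Assembling:

R = [[1, -0.394],
 [-0.394, 1]]


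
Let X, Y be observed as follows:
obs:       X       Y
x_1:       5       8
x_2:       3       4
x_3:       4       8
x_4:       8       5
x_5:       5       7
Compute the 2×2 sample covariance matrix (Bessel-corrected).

Step 1 — column means:
  mean(X) = (5 + 3 + 4 + 8 + 5) / 5 = 25/5 = 5
  mean(Y) = (8 + 4 + 8 + 5 + 7) / 5 = 32/5 = 6.4

Step 2 — sample covariance S[i,j] = (1/(n-1)) · Σ_k (x_{k,i} - mean_i) · (x_{k,j} - mean_j), with n-1 = 4.
  S[X,X] = ((0)·(0) + (-2)·(-2) + (-1)·(-1) + (3)·(3) + (0)·(0)) / 4 = 14/4 = 3.5
  S[X,Y] = ((0)·(1.6) + (-2)·(-2.4) + (-1)·(1.6) + (3)·(-1.4) + (0)·(0.6)) / 4 = -1/4 = -0.25
  S[Y,Y] = ((1.6)·(1.6) + (-2.4)·(-2.4) + (1.6)·(1.6) + (-1.4)·(-1.4) + (0.6)·(0.6)) / 4 = 13.2/4 = 3.3

S is symmetric (S[j,i] = S[i,j]). Assembling:

S = [[3.5, -0.25],
 [-0.25, 3.3]]


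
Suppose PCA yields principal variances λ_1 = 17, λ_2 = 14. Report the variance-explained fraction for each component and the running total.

Step 1 — total variance = trace(Sigma) = Σ λ_i = 17 + 14 = 31.

Step 2 — fraction explained by component i = λ_i / Σ λ:
  PC1: 17/31 = 0.5484
  PC2: 14/31 = 0.4516

Step 3 — cumulative fraction after k components = (λ_1 + ... + λ_k) / Σ λ:
  k = 1: 17/31 = 0.5484
  k = 2: (17 + 14)/31 = 31/31 = 1

Summary (fraction, with percent):

explained: PC1 0.5484 (54.84%), PC2 0.4516 (45.16%);  cumulative: 0.5484, 1


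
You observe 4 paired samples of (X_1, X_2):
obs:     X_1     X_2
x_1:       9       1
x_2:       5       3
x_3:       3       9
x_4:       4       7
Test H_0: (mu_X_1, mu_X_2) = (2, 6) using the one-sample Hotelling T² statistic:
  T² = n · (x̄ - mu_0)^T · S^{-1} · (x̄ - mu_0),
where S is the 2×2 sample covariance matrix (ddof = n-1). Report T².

Step 1 — sample mean vector:
  mean(X_1) = (9 + 5 + 3 + 4) / 4 = 21/4 = 5.25
  mean(X_2) = (1 + 3 + 9 + 7) / 4 = 20/4 = 5
  x̄ = (5.25, 5),  deviation x̄ - mu_0 = (5.25, 5) - (2, 6) = (3.25, -1).

Step 2 — sample covariance matrix, S[i,j] = (1/(n-1)) · Σ_k (x_{k,i} - mean_i) · (x_{k,j} - mean_j), divisor n-1 = 3:
  S[X_1,X_1] = ((3.75)·(3.75) + (-0.25)·(-0.25) + (-2.25)·(-2.25) + (-1.25)·(-1.25)) / 3 = 20.75/3 = 6.9167
  S[X_1,X_2] = ((3.75)·(-4) + (-0.25)·(-2) + (-2.25)·(4) + (-1.25)·(2)) / 3 = -26/3 = -8.6667
  S[X_2,X_2] = ((-4)·(-4) + (-2)·(-2) + (4)·(4) + (2)·(2)) / 3 = 40/3 = 13.3333
  S = [[6.9167, -8.6667],
 [-8.6667, 13.3333]].

Step 3 — invert S. det(S) = 6.9167·13.3333 - (-8.6667)² = 17.1111.
  S^{-1} = (1/det) · [[d, -b], [-b, a]] = [[0.7792, 0.5065],
 [0.5065, 0.4042]].

Step 4 — quadratic form (x̄ - mu_0)^T · S^{-1} · (x̄ - mu_0):
  S^{-1} · (x̄ - mu_0) = (2.026, 1.2419),
  (x̄ - mu_0)^T · [...] = (3.25)·(2.026) + (-1)·(1.2419) = 5.3425.

Step 5 — scale by n: T² = 4 · 5.3425 = 21.3701.

T² ≈ 21.3701
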